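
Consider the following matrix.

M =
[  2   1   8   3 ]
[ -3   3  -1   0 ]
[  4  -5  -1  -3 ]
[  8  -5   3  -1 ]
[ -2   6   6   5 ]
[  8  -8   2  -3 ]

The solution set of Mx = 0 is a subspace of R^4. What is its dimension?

0

Row reduce to echelon form.
R2 ← R2 + (3/2)·R1: [0, 9/2, 11, 9/2]
R3 ← R3 − (2)·R1: [0, -7, -17, -9]
R4 ← R4 − (4)·R1: [0, -9, -29, -13]
R5 ← R5 + R1: [0, 7, 14, 8]
R6 ← R6 − (4)·R1: [0, -12, -30, -15]
R3 ← R3 + (14/9)·R2: [0, 0, 1/9, -2]
R4 ← R4 + (2)·R2: [0, 0, -7, -4]
R5 ← R5 − (14/9)·R2: [0, 0, -28/9, 1]
R6 ← R6 + (8/3)·R2: [0, 0, -2/3, -3]
R4 ← R4 + (63)·R3: [0, 0, 0, -130]
R5 ← R5 + (28)·R3: [0, 0, 0, -55]
R6 ← R6 + (6)·R3: [0, 0, 0, -15]
R5 ← R5 − (11/26)·R4: [0, 0, 0, 0]
R6 ← R6 − (3/26)·R4: [0, 0, 0, 0]
4 nonzero rows, so rank(M) = 4.
M has 4 columns; by rank–nullity, nullity = 4 − 4 = 0.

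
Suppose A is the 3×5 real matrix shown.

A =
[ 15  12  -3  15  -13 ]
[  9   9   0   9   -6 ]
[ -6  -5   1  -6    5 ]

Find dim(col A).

2

Row reduce to echelon form.
R2 ← R2 − (3/5)·R1: [0, 9/5, 9/5, 0, 9/5]
R3 ← R3 + (2/5)·R1: [0, -1/5, -1/5, 0, -1/5]
R3 ← R3 + (1/9)·R2: [0, 0, 0, 0, 0]
Echelon form has 2 nonzero rows, so rank(A) = 2.
The column space has dimension equal to the rank: 2.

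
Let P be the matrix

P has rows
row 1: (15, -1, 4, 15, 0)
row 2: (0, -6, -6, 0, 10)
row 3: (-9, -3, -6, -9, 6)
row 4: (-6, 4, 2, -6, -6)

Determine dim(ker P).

3

Row reduce to echelon form.
R3 ← R3 + (3/5)·R1: [0, -18/5, -18/5, 0, 6]
R4 ← R4 + (2/5)·R1: [0, 18/5, 18/5, 0, -6]
R3 ← R3 − (3/5)·R2: [0, 0, 0, 0, 0]
R4 ← R4 + (3/5)·R2: [0, 0, 0, 0, 0]
2 nonzero rows, so rank(P) = 2.
P has 5 columns; by rank–nullity, nullity = 5 − 2 = 3.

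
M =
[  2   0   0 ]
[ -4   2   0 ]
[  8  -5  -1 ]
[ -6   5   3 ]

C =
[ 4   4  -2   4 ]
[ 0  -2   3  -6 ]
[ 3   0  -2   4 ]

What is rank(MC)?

First compute MC:
[[  8,   8,  -4,   8],
 [-16, -20,  14, -28],
 [ 29,  42, -29,  58],
 [-15, -34,  21, -42]]
Now row reduce the product.
R2 ← R2 + (2)·R1: [0, -4, 6, -12]
R3 ← R3 − (29/8)·R1: [0, 13, -29/2, 29]
R4 ← R4 + (15/8)·R1: [0, -19, 27/2, -27]
R3 ← R3 + (13/4)·R2: [0, 0, 5, -10]
R4 ← R4 − (19/4)·R2: [0, 0, -15, 30]
R4 ← R4 + (3)·R3: [0, 0, 0, 0]
3 nonzero rows, so rank(MC) = 3.

3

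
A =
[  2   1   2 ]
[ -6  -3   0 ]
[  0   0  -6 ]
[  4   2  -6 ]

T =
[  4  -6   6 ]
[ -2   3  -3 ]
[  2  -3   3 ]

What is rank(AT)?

1

First compute AT:
[[ 10, -15,  15],
 [-18,  27, -27],
 [-12,  18, -18],
 [  0,   0,   0]]
Now row reduce the product.
R2 ← R2 + (9/5)·R1: [0, 0, 0]
R3 ← R3 + (6/5)·R1: [0, 0, 0]
1 nonzero row, so rank(AT) = 1.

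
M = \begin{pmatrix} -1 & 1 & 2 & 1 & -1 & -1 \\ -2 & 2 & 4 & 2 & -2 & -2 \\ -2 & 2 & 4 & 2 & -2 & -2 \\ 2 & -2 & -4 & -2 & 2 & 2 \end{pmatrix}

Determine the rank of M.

1

Row reduce to echelon form.
R2 ← R2 − (2)·R1: [0, 0, 0, 0, 0, 0]
R3 ← R3 − (2)·R1: [0, 0, 0, 0, 0, 0]
R4 ← R4 + (2)·R1: [0, 0, 0, 0, 0, 0]
Echelon form has 1 nonzero row, so rank(M) = 1.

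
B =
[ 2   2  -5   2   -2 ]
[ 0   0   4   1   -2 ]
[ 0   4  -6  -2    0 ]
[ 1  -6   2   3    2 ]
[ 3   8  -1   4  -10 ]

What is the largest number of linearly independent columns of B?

3

Row reduce to echelon form.
R4 ← R4 − (1/2)·R1: [0, -7, 9/2, 2, 3]
R5 ← R5 − (3/2)·R1: [0, 5, 13/2, 1, -7]
Swap R2 ↔ R3
R4 ← R4 + (7/4)·R2: [0, 0, -6, -3/2, 3]
R5 ← R5 − (5/4)·R2: [0, 0, 14, 7/2, -7]
R4 ← R4 + (3/2)·R3: [0, 0, 0, 0, 0]
R5 ← R5 − (7/2)·R3: [0, 0, 0, 0, 0]
Echelon form has 3 nonzero rows, so rank(B) = 3.
The rank gives the maximum number of linearly independent columns: 3.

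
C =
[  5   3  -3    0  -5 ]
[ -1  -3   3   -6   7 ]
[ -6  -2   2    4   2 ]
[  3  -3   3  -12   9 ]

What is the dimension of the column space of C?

Row reduce to echelon form.
R2 ← R2 + (1/5)·R1: [0, -12/5, 12/5, -6, 6]
R3 ← R3 + (6/5)·R1: [0, 8/5, -8/5, 4, -4]
R4 ← R4 − (3/5)·R1: [0, -24/5, 24/5, -12, 12]
R3 ← R3 + (2/3)·R2: [0, 0, 0, 0, 0]
R4 ← R4 − (2)·R2: [0, 0, 0, 0, 0]
Echelon form has 2 nonzero rows, so rank(C) = 2.
The column space has dimension equal to the rank: 2.

2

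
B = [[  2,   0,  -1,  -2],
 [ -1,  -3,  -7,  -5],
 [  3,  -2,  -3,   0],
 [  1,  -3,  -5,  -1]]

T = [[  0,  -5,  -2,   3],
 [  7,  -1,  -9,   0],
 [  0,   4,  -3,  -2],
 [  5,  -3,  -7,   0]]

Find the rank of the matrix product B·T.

First compute BT:
[[-10,  -8,  13,   8],
 [-46,  -5,  85,  11],
 [-14, -25,  21,  15],
 [-26, -19,  47,  13]]
Now row reduce the product.
R2 ← R2 − (23/5)·R1: [0, 159/5, 126/5, -129/5]
R3 ← R3 − (7/5)·R1: [0, -69/5, 14/5, 19/5]
R4 ← R4 − (13/5)·R1: [0, 9/5, 66/5, -39/5]
R3 ← R3 + (23/53)·R2: [0, 0, 728/53, -392/53]
R4 ← R4 − (3/53)·R2: [0, 0, 624/53, -336/53]
R4 ← R4 − (6/7)·R3: [0, 0, 0, 0]
3 nonzero rows, so rank(BT) = 3.

3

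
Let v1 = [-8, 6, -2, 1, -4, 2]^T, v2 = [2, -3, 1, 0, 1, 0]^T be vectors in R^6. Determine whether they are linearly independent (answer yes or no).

Form the matrix with these vectors as rows and row reduce.
R2 ← R2 + (1/4)·R1: [0, -3/2, 1/2, 1/4, 0, 1/2]
2 nonzero rows, so the 2 vectors span a space of dimension 2.
Since 2 = 2, the vectors are linearly independent.

yes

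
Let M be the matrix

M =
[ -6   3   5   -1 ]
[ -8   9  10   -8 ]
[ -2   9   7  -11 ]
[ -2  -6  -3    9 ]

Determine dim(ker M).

2

Row reduce to echelon form.
R2 ← R2 − (4/3)·R1: [0, 5, 10/3, -20/3]
R3 ← R3 − (1/3)·R1: [0, 8, 16/3, -32/3]
R4 ← R4 − (1/3)·R1: [0, -7, -14/3, 28/3]
R3 ← R3 − (8/5)·R2: [0, 0, 0, 0]
R4 ← R4 + (7/5)·R2: [0, 0, 0, 0]
2 nonzero rows, so rank(M) = 2.
M has 4 columns; by rank–nullity, nullity = 4 − 2 = 2.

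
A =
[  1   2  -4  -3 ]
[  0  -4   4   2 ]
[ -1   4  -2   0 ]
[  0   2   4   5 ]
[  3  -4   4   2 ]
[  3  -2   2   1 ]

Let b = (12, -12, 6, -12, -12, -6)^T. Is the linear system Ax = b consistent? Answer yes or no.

yes

Row reduce the augmented matrix [A | b].
R3 ← R3 + R1: [0, 6, -6, -3, 18]
R5 ← R5 − (3)·R1: [0, -10, 16, 11, -48]
R6 ← R6 − (3)·R1: [0, -8, 14, 10, -42]
R3 ← R3 + (3/2)·R2: [0, 0, 0, 0, 0]
R4 ← R4 + (1/2)·R2: [0, 0, 6, 6, -18]
R5 ← R5 − (5/2)·R2: [0, 0, 6, 6, -18]
R6 ← R6 − (2)·R2: [0, 0, 6, 6, -18]
Swap R3 ↔ R4
R5 ← R5 − R3: [0, 0, 0, 0, 0]
R6 ← R6 − R3: [0, 0, 0, 0, 0]
The echelon form has 3 nonzero rows, and every pivot lies in the first 4 columns, so rank(A) = rank([A|b]) = 3.
The system is consistent.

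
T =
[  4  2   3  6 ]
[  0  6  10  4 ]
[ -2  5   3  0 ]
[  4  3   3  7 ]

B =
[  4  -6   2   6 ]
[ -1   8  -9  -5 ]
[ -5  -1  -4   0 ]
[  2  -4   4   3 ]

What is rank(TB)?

First compute TB:
[[ 11, -35,   2,  32],
 [-48,  22, -78, -18],
 [-28,  49, -61, -37],
 [ 12, -31,  -3,  30]]
Now row reduce the product.
R2 ← R2 + (48/11)·R1: [0, -1438/11, -762/11, 1338/11]
R3 ← R3 + (28/11)·R1: [0, -441/11, -615/11, 489/11]
R4 ← R4 − (12/11)·R1: [0, 79/11, -57/11, -54/11]
R3 ← R3 − (441/1438)·R2: [0, 0, -24924/719, 5142/719]
R4 ← R4 + (79/1438)·R2: [0, 0, -6462/719, 1275/719]
R4 ← R4 − (1077/4154)·R3: [0, 0, 0, -168/2077]
4 nonzero rows, so rank(TB) = 4.

4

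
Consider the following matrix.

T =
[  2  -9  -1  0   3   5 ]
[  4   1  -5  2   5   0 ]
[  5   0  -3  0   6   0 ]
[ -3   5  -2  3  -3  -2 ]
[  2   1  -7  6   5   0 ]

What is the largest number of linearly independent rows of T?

5

Row reduce to echelon form.
R2 ← R2 − (2)·R1: [0, 19, -3, 2, -1, -10]
R3 ← R3 − (5/2)·R1: [0, 45/2, -1/2, 0, -3/2, -25/2]
R4 ← R4 + (3/2)·R1: [0, -17/2, -7/2, 3, 3/2, 11/2]
R5 ← R5 − R1: [0, 10, -6, 6, 2, -5]
R3 ← R3 − (45/38)·R2: [0, 0, 58/19, -45/19, -6/19, -25/38]
R4 ← R4 + (17/38)·R2: [0, 0, -92/19, 74/19, 20/19, 39/38]
R5 ← R5 − (10/19)·R2: [0, 0, -84/19, 94/19, 48/19, 5/19]
R4 ← R4 + (46/29)·R3: [0, 0, 0, 4/29, 16/29, -1/58]
R5 ← R5 + (42/29)·R3: [0, 0, 0, 44/29, 60/29, -20/29]
R5 ← R5 − (11)·R4: [0, 0, 0, 0, -4, -1/2]
Echelon form has 5 nonzero rows, so rank(T) = 5.
The rank gives the maximum number of linearly independent rows: 5.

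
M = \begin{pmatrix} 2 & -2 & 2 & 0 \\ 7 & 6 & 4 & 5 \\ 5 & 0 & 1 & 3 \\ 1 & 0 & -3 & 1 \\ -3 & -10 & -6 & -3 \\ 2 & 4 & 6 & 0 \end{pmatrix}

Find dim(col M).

4

Row reduce to echelon form.
R2 ← R2 − (7/2)·R1: [0, 13, -3, 5]
R3 ← R3 − (5/2)·R1: [0, 5, -4, 3]
R4 ← R4 − (1/2)·R1: [0, 1, -4, 1]
R5 ← R5 + (3/2)·R1: [0, -13, -3, -3]
R6 ← R6 − R1: [0, 6, 4, 0]
R3 ← R3 − (5/13)·R2: [0, 0, -37/13, 14/13]
R4 ← R4 − (1/13)·R2: [0, 0, -49/13, 8/13]
R5 ← R5 + R2: [0, 0, -6, 2]
R6 ← R6 − (6/13)·R2: [0, 0, 70/13, -30/13]
R4 ← R4 − (49/37)·R3: [0, 0, 0, -30/37]
R5 ← R5 − (78/37)·R3: [0, 0, 0, -10/37]
R6 ← R6 + (70/37)·R3: [0, 0, 0, -10/37]
R5 ← R5 − (1/3)·R4: [0, 0, 0, 0]
R6 ← R6 − (1/3)·R4: [0, 0, 0, 0]
Echelon form has 4 nonzero rows, so rank(M) = 4.
The column space has dimension equal to the rank: 4.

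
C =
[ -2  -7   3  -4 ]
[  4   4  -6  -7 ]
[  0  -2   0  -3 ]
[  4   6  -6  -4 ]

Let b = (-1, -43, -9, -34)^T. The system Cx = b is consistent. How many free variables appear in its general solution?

2

Row reduce the augmented matrix [C | b].
R2 ← R2 + (2)·R1: [0, -10, 0, -15, -45]
R4 ← R4 + (2)·R1: [0, -8, 0, -12, -36]
R3 ← R3 − (1/5)·R2: [0, 0, 0, 0, 0]
R4 ← R4 − (4/5)·R2: [0, 0, 0, 0, 0]
The echelon form has 2 nonzero rows, and every pivot lies in the first 4 columns, so rank(C) = rank([C|b]) = 2.
The system is consistent.
Free variables = (unknowns) − (rank) = 4 − 2 = 2.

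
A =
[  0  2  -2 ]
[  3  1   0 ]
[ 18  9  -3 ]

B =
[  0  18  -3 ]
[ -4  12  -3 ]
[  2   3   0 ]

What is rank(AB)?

First compute AB:
[[-12,  18,  -6],
 [ -4,  66, -12],
 [-42, 423, -81]]
Now row reduce the product.
R2 ← R2 − (1/3)·R1: [0, 60, -10]
R3 ← R3 − (7/2)·R1: [0, 360, -60]
R3 ← R3 − (6)·R2: [0, 0, 0]
2 nonzero rows, so rank(AB) = 2.

2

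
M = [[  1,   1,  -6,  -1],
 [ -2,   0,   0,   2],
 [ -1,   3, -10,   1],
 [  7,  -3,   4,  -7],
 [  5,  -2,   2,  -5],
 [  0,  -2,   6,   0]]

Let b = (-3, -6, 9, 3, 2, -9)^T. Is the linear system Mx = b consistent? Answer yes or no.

Row reduce the augmented matrix [M | b].
R2 ← R2 + (2)·R1: [0, 2, -12, 0, -12]
R3 ← R3 + R1: [0, 4, -16, 0, 6]
R4 ← R4 − (7)·R1: [0, -10, 46, 0, 24]
R5 ← R5 − (5)·R1: [0, -7, 32, 0, 17]
R3 ← R3 − (2)·R2: [0, 0, 8, 0, 30]
R4 ← R4 + (5)·R2: [0, 0, -14, 0, -36]
R5 ← R5 + (7/2)·R2: [0, 0, -10, 0, -25]
R6 ← R6 + R2: [0, 0, -6, 0, -21]
R4 ← R4 + (7/4)·R3: [0, 0, 0, 0, 33/2]
R5 ← R5 + (5/4)·R3: [0, 0, 0, 0, 25/2]
R6 ← R6 + (3/4)·R3: [0, 0, 0, 0, 3/2]
R5 ← R5 − (25/33)·R4: [0, 0, 0, 0, 0]
R6 ← R6 − (1/11)·R4: [0, 0, 0, 0, 0]
The echelon form has 4 nonzero rows; the last pivot sits in the augmented column, so rank(M) = 3 but rank([M|b]) = 4.
Since the ranks differ, the system is inconsistent.

no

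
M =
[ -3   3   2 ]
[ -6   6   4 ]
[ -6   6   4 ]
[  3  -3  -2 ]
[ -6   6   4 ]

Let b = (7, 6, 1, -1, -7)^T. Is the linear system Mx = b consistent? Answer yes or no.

no

Row reduce the augmented matrix [M | b].
R2 ← R2 − (2)·R1: [0, 0, 0, -8]
R3 ← R3 − (2)·R1: [0, 0, 0, -13]
R4 ← R4 + R1: [0, 0, 0, 6]
R5 ← R5 − (2)·R1: [0, 0, 0, -21]
R3 ← R3 − (13/8)·R2: [0, 0, 0, 0]
R4 ← R4 + (3/4)·R2: [0, 0, 0, 0]
R5 ← R5 − (21/8)·R2: [0, 0, 0, 0]
The echelon form has 2 nonzero rows; the last pivot sits in the augmented column, so rank(M) = 1 but rank([M|b]) = 2.
Since the ranks differ, the system is inconsistent.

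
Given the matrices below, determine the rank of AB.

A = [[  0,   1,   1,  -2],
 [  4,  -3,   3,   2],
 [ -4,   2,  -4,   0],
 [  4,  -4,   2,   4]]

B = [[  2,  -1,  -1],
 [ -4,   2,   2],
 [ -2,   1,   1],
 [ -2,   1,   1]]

1

First compute AB:
[[ -2,   1,   1],
 [ 10,  -5,  -5],
 [ -8,   4,   4],
 [ 12,  -6,  -6]]
Now row reduce the product.
R2 ← R2 + (5)·R1: [0, 0, 0]
R3 ← R3 − (4)·R1: [0, 0, 0]
R4 ← R4 + (6)·R1: [0, 0, 0]
1 nonzero row, so rank(AB) = 1.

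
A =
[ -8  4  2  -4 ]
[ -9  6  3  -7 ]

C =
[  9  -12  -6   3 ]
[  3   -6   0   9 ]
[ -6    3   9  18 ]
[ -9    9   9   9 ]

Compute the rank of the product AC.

2

First compute AC:
[[-36,  42,  30,  12],
 [-18,  18,  18,  18]]
Now row reduce the product.
R2 ← R2 − (1/2)·R1: [0, -3, 3, 12]
2 nonzero rows, so rank(AC) = 2.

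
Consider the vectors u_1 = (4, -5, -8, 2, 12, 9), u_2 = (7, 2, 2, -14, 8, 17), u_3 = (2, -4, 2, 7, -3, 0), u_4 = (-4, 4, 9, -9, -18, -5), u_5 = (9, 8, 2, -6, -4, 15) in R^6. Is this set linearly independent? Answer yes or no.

yes

Form the matrix with these vectors as rows and row reduce.
R2 ← R2 − (7/4)·R1: [0, 43/4, 16, -35/2, -13, 5/4]
R3 ← R3 − (1/2)·R1: [0, -3/2, 6, 6, -9, -9/2]
R4 ← R4 + R1: [0, -1, 1, -7, -6, 4]
R5 ← R5 − (9/4)·R1: [0, 77/4, 20, -21/2, -31, -21/4]
R3 ← R3 + (6/43)·R2: [0, 0, 354/43, 153/43, -465/43, -186/43]
R4 ← R4 + (4/43)·R2: [0, 0, 107/43, -371/43, -310/43, 177/43]
R5 ← R5 − (77/43)·R2: [0, 0, -372/43, 896/43, -332/43, -322/43]
R4 ← R4 − (107/354)·R3: [0, 0, 0, -1145/118, -465/118, 320/59]
R5 ← R5 + (62/59)·R3: [0, 0, 0, 1450/59, -1126/59, -710/59]
R5 ← R5 + (580/229)·R4: [0, 0, 0, 0, -6656/229, 390/229]
5 nonzero rows, so the 5 vectors span a space of dimension 5.
Since 5 = 5, the vectors are linearly independent.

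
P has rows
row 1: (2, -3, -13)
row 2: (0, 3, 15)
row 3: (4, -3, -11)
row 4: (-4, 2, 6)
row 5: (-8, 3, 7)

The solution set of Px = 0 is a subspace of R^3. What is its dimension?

Row reduce to echelon form.
R3 ← R3 − (2)·R1: [0, 3, 15]
R4 ← R4 + (2)·R1: [0, -4, -20]
R5 ← R5 + (4)·R1: [0, -9, -45]
R3 ← R3 − R2: [0, 0, 0]
R4 ← R4 + (4/3)·R2: [0, 0, 0]
R5 ← R5 + (3)·R2: [0, 0, 0]
2 nonzero rows, so rank(P) = 2.
P has 3 columns; by rank–nullity, nullity = 3 − 2 = 1.

1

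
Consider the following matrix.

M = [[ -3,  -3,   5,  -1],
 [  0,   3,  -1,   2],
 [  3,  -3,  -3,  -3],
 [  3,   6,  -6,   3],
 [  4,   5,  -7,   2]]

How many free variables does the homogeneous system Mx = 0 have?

2

Row reduce to echelon form.
R3 ← R3 + R1: [0, -6, 2, -4]
R4 ← R4 + R1: [0, 3, -1, 2]
R5 ← R5 + (4/3)·R1: [0, 1, -1/3, 2/3]
R3 ← R3 + (2)·R2: [0, 0, 0, 0]
R4 ← R4 − R2: [0, 0, 0, 0]
R5 ← R5 − (1/3)·R2: [0, 0, 0, 0]
2 nonzero rows, so rank(M) = 2.
M has 4 columns; by rank–nullity, nullity = 4 − 2 = 2.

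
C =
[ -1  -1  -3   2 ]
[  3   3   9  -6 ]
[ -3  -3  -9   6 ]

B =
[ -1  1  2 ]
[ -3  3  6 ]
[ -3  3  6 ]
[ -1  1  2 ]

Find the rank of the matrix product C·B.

First compute CB:
[[ 11, -11, -22],
 [-33,  33,  66],
 [ 33, -33, -66]]
Now row reduce the product.
R2 ← R2 + (3)·R1: [0, 0, 0]
R3 ← R3 − (3)·R1: [0, 0, 0]
1 nonzero row, so rank(CB) = 1.

1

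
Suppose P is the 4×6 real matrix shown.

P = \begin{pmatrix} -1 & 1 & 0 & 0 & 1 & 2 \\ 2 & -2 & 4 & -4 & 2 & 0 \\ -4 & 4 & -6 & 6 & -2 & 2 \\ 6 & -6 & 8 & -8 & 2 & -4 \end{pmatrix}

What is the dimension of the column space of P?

Row reduce to echelon form.
R2 ← R2 + (2)·R1: [0, 0, 4, -4, 4, 4]
R3 ← R3 − (4)·R1: [0, 0, -6, 6, -6, -6]
R4 ← R4 + (6)·R1: [0, 0, 8, -8, 8, 8]
R3 ← R3 + (3/2)·R2: [0, 0, 0, 0, 0, 0]
R4 ← R4 − (2)·R2: [0, 0, 0, 0, 0, 0]
Echelon form has 2 nonzero rows, so rank(P) = 2.
The column space has dimension equal to the rank: 2.

2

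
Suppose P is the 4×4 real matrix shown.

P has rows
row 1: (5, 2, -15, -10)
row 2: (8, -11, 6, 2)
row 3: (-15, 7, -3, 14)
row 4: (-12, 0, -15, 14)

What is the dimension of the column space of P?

4

Row reduce to echelon form.
R2 ← R2 − (8/5)·R1: [0, -71/5, 30, 18]
R3 ← R3 + (3)·R1: [0, 13, -48, -16]
R4 ← R4 + (12/5)·R1: [0, 24/5, -51, -10]
R3 ← R3 + (65/71)·R2: [0, 0, -1458/71, 34/71]
R4 ← R4 + (24/71)·R2: [0, 0, -2901/71, -278/71]
R4 ← R4 − (967/486)·R3: [0, 0, 0, -1183/243]
Echelon form has 4 nonzero rows, so rank(P) = 4.
The column space has dimension equal to the rank: 4.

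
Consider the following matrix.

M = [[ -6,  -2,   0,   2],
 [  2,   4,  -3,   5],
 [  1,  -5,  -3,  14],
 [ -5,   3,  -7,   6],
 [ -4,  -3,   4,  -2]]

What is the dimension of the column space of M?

Row reduce to echelon form.
R2 ← R2 + (1/3)·R1: [0, 10/3, -3, 17/3]
R3 ← R3 + (1/6)·R1: [0, -16/3, -3, 43/3]
R4 ← R4 − (5/6)·R1: [0, 14/3, -7, 13/3]
R5 ← R5 − (2/3)·R1: [0, -5/3, 4, -10/3]
R3 ← R3 + (8/5)·R2: [0, 0, -39/5, 117/5]
R4 ← R4 − (7/5)·R2: [0, 0, -14/5, -18/5]
R5 ← R5 + (1/2)·R2: [0, 0, 5/2, -1/2]
R4 ← R4 − (14/39)·R3: [0, 0, 0, -12]
R5 ← R5 + (25/78)·R3: [0, 0, 0, 7]
R5 ← R5 + (7/12)·R4: [0, 0, 0, 0]
Echelon form has 4 nonzero rows, so rank(M) = 4.
The column space has dimension equal to the rank: 4.

4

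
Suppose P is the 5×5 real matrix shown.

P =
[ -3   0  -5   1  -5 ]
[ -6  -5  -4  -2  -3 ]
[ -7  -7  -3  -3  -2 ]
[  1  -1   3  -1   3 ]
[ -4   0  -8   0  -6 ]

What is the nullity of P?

2

Row reduce to echelon form.
R2 ← R2 − (2)·R1: [0, -5, 6, -4, 7]
R3 ← R3 − (7/3)·R1: [0, -7, 26/3, -16/3, 29/3]
R4 ← R4 + (1/3)·R1: [0, -1, 4/3, -2/3, 4/3]
R5 ← R5 − (4/3)·R1: [0, 0, -4/3, -4/3, 2/3]
R3 ← R3 − (7/5)·R2: [0, 0, 4/15, 4/15, -2/15]
R4 ← R4 − (1/5)·R2: [0, 0, 2/15, 2/15, -1/15]
R4 ← R4 − (1/2)·R3: [0, 0, 0, 0, 0]
R5 ← R5 + (5)·R3: [0, 0, 0, 0, 0]
3 nonzero rows, so rank(P) = 3.
P has 5 columns; by rank–nullity, nullity = 5 − 3 = 2.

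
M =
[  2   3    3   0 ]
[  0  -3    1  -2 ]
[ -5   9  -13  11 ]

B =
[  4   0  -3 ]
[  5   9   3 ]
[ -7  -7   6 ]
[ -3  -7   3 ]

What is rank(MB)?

2

First compute MB:
[[  2,   6,  21],
 [-16, -20,  -9],
 [ 83,  95,  -3]]
Now row reduce the product.
R2 ← R2 + (8)·R1: [0, 28, 159]
R3 ← R3 − (83/2)·R1: [0, -154, -1749/2]
R3 ← R3 + (11/2)·R2: [0, 0, 0]
2 nonzero rows, so rank(MB) = 2.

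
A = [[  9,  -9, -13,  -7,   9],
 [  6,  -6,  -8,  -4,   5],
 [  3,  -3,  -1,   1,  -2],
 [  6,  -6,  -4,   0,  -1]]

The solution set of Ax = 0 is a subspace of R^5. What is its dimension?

3

Row reduce to echelon form.
R2 ← R2 − (2/3)·R1: [0, 0, 2/3, 2/3, -1]
R3 ← R3 − (1/3)·R1: [0, 0, 10/3, 10/3, -5]
R4 ← R4 − (2/3)·R1: [0, 0, 14/3, 14/3, -7]
R3 ← R3 − (5)·R2: [0, 0, 0, 0, 0]
R4 ← R4 − (7)·R2: [0, 0, 0, 0, 0]
2 nonzero rows, so rank(A) = 2.
A has 5 columns; by rank–nullity, nullity = 5 − 2 = 3.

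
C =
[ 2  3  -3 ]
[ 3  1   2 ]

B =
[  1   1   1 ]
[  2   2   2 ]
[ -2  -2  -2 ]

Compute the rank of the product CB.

1

First compute CB:
[[ 14,  14,  14],
 [  1,   1,   1]]
Now row reduce the product.
R2 ← R2 − (1/14)·R1: [0, 0, 0]
1 nonzero row, so rank(CB) = 1.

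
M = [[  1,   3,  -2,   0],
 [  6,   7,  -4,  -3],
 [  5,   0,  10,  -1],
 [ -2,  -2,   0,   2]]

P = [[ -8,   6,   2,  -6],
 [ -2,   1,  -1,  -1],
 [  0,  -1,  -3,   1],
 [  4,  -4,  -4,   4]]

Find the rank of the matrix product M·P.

First compute MP:
[[-14,  11,   5, -11],
 [-74,  59,  29, -59],
 [-44,  24, -16, -24],
 [ 28, -22, -10,  22]]
Now row reduce the product.
R2 ← R2 − (37/7)·R1: [0, 6/7, 18/7, -6/7]
R3 ← R3 − (22/7)·R1: [0, -74/7, -222/7, 74/7]
R4 ← R4 + (2)·R1: [0, 0, 0, 0]
R3 ← R3 + (37/3)·R2: [0, 0, 0, 0]
2 nonzero rows, so rank(MP) = 2.

2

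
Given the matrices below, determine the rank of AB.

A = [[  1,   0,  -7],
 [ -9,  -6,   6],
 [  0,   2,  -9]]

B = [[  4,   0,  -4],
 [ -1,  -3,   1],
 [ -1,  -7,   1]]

First compute AB:
[[ 11,  49, -11],
 [-36, -24,  36],
 [  7,  57,  -7]]
Now row reduce the product.
R2 ← R2 + (36/11)·R1: [0, 1500/11, 0]
R3 ← R3 − (7/11)·R1: [0, 284/11, 0]
R3 ← R3 − (71/375)·R2: [0, 0, 0]
2 nonzero rows, so rank(AB) = 2.

2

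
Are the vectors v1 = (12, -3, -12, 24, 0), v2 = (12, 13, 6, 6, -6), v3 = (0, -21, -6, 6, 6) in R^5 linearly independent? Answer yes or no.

Form the matrix with these vectors as rows and row reduce.
R2 ← R2 − R1: [0, 16, 18, -18, -6]
R3 ← R3 + (21/16)·R2: [0, 0, 141/8, -141/8, -15/8]
3 nonzero rows, so the 3 vectors span a space of dimension 3.
Since 3 = 3, the vectors are linearly independent.

yes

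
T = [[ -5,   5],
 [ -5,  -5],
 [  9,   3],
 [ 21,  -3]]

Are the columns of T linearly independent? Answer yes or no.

Row reduce T to echelon form.
R2 ← R2 − R1: [0, -10]
R3 ← R3 + (9/5)·R1: [0, 12]
R4 ← R4 + (21/5)·R1: [0, 18]
R3 ← R3 + (6/5)·R2: [0, 0]
R4 ← R4 + (9/5)·R2: [0, 0]
2 pivots among 2 columns.
Every column is a pivot column, so the columns are linearly independent.

yes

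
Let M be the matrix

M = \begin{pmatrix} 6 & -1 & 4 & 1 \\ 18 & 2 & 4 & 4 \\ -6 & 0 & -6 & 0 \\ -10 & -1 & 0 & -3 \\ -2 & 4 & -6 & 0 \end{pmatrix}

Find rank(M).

Row reduce to echelon form.
R2 ← R2 − (3)·R1: [0, 5, -8, 1]
R3 ← R3 + R1: [0, -1, -2, 1]
R4 ← R4 + (5/3)·R1: [0, -8/3, 20/3, -4/3]
R5 ← R5 + (1/3)·R1: [0, 11/3, -14/3, 1/3]
R3 ← R3 + (1/5)·R2: [0, 0, -18/5, 6/5]
R4 ← R4 + (8/15)·R2: [0, 0, 12/5, -4/5]
R5 ← R5 − (11/15)·R2: [0, 0, 6/5, -2/5]
R4 ← R4 + (2/3)·R3: [0, 0, 0, 0]
R5 ← R5 + (1/3)·R3: [0, 0, 0, 0]
Echelon form has 3 nonzero rows, so rank(M) = 3.

3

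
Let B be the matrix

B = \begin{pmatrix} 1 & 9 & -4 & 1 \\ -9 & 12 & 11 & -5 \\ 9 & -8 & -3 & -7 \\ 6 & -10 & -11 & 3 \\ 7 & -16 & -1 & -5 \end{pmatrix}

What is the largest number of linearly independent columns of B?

Row reduce to echelon form.
R2 ← R2 + (9)·R1: [0, 93, -25, 4]
R3 ← R3 − (9)·R1: [0, -89, 33, -16]
R4 ← R4 − (6)·R1: [0, -64, 13, -3]
R5 ← R5 − (7)·R1: [0, -79, 27, -12]
R3 ← R3 + (89/93)·R2: [0, 0, 844/93, -1132/93]
R4 ← R4 + (64/93)·R2: [0, 0, -391/93, -23/93]
R5 ← R5 + (79/93)·R2: [0, 0, 536/93, -800/93]
R4 ← R4 + (391/844)·R3: [0, 0, 0, -1242/211]
R5 ← R5 − (134/211)·R3: [0, 0, 0, -184/211]
R5 ← R5 − (4/27)·R4: [0, 0, 0, 0]
Echelon form has 4 nonzero rows, so rank(B) = 4.
The rank gives the maximum number of linearly independent columns: 4.

4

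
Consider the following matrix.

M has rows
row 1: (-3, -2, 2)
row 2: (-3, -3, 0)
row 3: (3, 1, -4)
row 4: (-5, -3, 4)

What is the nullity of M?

1

Row reduce to echelon form.
R2 ← R2 − R1: [0, -1, -2]
R3 ← R3 + R1: [0, -1, -2]
R4 ← R4 − (5/3)·R1: [0, 1/3, 2/3]
R3 ← R3 − R2: [0, 0, 0]
R4 ← R4 + (1/3)·R2: [0, 0, 0]
2 nonzero rows, so rank(M) = 2.
M has 3 columns; by rank–nullity, nullity = 3 − 2 = 1.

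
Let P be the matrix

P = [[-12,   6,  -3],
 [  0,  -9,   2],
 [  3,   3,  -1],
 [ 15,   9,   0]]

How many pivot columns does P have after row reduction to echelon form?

Row reduce to echelon form.
R3 ← R3 + (1/4)·R1: [0, 9/2, -7/4]
R4 ← R4 + (5/4)·R1: [0, 33/2, -15/4]
R3 ← R3 + (1/2)·R2: [0, 0, -3/4]
R4 ← R4 + (11/6)·R2: [0, 0, -1/12]
R4 ← R4 − (1/9)·R3: [0, 0, 0]
Echelon form has 3 nonzero rows, so rank(P) = 3.
Each nonzero row contributes one pivot column: 3 pivot columns.

3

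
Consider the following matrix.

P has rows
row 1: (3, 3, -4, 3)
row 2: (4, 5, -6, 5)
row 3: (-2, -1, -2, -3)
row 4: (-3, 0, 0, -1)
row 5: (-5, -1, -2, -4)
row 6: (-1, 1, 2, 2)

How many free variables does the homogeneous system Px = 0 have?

Row reduce to echelon form.
R2 ← R2 − (4/3)·R1: [0, 1, -2/3, 1]
R3 ← R3 + (2/3)·R1: [0, 1, -14/3, -1]
R4 ← R4 + R1: [0, 3, -4, 2]
R5 ← R5 + (5/3)·R1: [0, 4, -26/3, 1]
R6 ← R6 + (1/3)·R1: [0, 2, 2/3, 3]
R3 ← R3 − R2: [0, 0, -4, -2]
R4 ← R4 − (3)·R2: [0, 0, -2, -1]
R5 ← R5 − (4)·R2: [0, 0, -6, -3]
R6 ← R6 − (2)·R2: [0, 0, 2, 1]
R4 ← R4 − (1/2)·R3: [0, 0, 0, 0]
R5 ← R5 − (3/2)·R3: [0, 0, 0, 0]
R6 ← R6 + (1/2)·R3: [0, 0, 0, 0]
3 nonzero rows, so rank(P) = 3.
P has 4 columns; by rank–nullity, nullity = 4 − 3 = 1.

1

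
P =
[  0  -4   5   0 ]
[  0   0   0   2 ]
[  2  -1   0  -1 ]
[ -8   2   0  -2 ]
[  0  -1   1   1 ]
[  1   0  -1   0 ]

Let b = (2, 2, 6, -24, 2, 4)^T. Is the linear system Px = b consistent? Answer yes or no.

yes

Row reduce the augmented matrix [P | b].
Swap R1 ↔ R3
R4 ← R4 + (4)·R1: [0, -2, 0, -6, 0]
R6 ← R6 − (1/2)·R1: [0, 1/2, -1, 1/2, 1]
Swap R2 ↔ R3
R4 ← R4 − (1/2)·R2: [0, 0, -5/2, -6, -1]
R5 ← R5 − (1/4)·R2: [0, 0, -1/4, 1, 3/2]
R6 ← R6 + (1/8)·R2: [0, 0, -3/8, 1/2, 5/4]
Swap R3 ↔ R4
R5 ← R5 − (1/10)·R3: [0, 0, 0, 8/5, 8/5]
R6 ← R6 − (3/20)·R3: [0, 0, 0, 7/5, 7/5]
R5 ← R5 − (4/5)·R4: [0, 0, 0, 0, 0]
R6 ← R6 − (7/10)·R4: [0, 0, 0, 0, 0]
The echelon form has 4 nonzero rows, and every pivot lies in the first 4 columns, so rank(P) = rank([P|b]) = 4.
The system is consistent.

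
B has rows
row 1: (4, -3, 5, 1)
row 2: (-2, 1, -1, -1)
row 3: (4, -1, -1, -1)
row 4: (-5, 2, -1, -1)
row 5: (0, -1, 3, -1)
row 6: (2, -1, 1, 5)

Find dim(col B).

Row reduce to echelon form.
R2 ← R2 + (1/2)·R1: [0, -1/2, 3/2, -1/2]
R3 ← R3 − R1: [0, 2, -6, -2]
R4 ← R4 + (5/4)·R1: [0, -7/4, 21/4, 1/4]
R6 ← R6 − (1/2)·R1: [0, 1/2, -3/2, 9/2]
R3 ← R3 + (4)·R2: [0, 0, 0, -4]
R4 ← R4 − (7/2)·R2: [0, 0, 0, 2]
R5 ← R5 − (2)·R2: [0, 0, 0, 0]
R6 ← R6 + R2: [0, 0, 0, 4]
R4 ← R4 + (1/2)·R3: [0, 0, 0, 0]
R6 ← R6 + R3: [0, 0, 0, 0]
Echelon form has 3 nonzero rows, so rank(B) = 3.
The column space has dimension equal to the rank: 3.

3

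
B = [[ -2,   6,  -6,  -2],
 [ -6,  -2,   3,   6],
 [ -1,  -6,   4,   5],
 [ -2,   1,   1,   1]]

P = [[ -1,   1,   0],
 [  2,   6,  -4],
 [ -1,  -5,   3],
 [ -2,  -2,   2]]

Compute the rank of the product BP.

First compute BP:
[[ 24,  68, -46],
 [-13, -45,  29],
 [-25, -67,  46],
 [  1,  -3,   1]]
Now row reduce the product.
R2 ← R2 + (13/24)·R1: [0, -49/6, 49/12]
R3 ← R3 + (25/24)·R1: [0, 23/6, -23/12]
R4 ← R4 − (1/24)·R1: [0, -35/6, 35/12]
R3 ← R3 + (23/49)·R2: [0, 0, 0]
R4 ← R4 − (5/7)·R2: [0, 0, 0]
2 nonzero rows, so rank(BP) = 2.

2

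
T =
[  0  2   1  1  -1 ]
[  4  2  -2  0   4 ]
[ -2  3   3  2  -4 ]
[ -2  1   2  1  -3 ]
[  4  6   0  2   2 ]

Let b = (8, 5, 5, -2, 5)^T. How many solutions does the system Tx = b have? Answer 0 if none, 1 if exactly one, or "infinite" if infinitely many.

Row reduce the augmented matrix [T | b].
Swap R1 ↔ R2
R3 ← R3 + (1/2)·R1: [0, 4, 2, 2, -2, 15/2]
R4 ← R4 + (1/2)·R1: [0, 2, 1, 1, -1, 1/2]
R5 ← R5 − R1: [0, 4, 2, 2, -2, 0]
R3 ← R3 − (2)·R2: [0, 0, 0, 0, 0, -17/2]
R4 ← R4 − R2: [0, 0, 0, 0, 0, -15/2]
R5 ← R5 − (2)·R2: [0, 0, 0, 0, 0, -16]
R4 ← R4 − (15/17)·R3: [0, 0, 0, 0, 0, 0]
R5 ← R5 − (32/17)·R3: [0, 0, 0, 0, 0, 0]
The echelon form has 3 nonzero rows; the last pivot sits in the augmented column, so rank(T) = 2 but rank([T|b]) = 3.
Since the ranks differ, the system is inconsistent.
It has no solutions.

0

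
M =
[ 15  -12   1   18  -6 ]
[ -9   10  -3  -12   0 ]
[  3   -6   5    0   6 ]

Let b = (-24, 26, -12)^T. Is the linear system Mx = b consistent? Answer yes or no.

Row reduce the augmented matrix [M | b].
R2 ← R2 + (3/5)·R1: [0, 14/5, -12/5, -6/5, -18/5, 58/5]
R3 ← R3 − (1/5)·R1: [0, -18/5, 24/5, -18/5, 36/5, -36/5]
R3 ← R3 + (9/7)·R2: [0, 0, 12/7, -36/7, 18/7, 54/7]
The echelon form has 3 nonzero rows, and every pivot lies in the first 5 columns, so rank(M) = rank([M|b]) = 3.
The system is consistent.

yes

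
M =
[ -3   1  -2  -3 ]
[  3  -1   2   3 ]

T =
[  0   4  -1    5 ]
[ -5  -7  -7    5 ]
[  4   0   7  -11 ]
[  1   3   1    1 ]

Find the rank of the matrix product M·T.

First compute MT:
[[-16, -28, -21,   9],
 [ 16,  28,  21,  -9]]
Now row reduce the product.
R2 ← R2 + R1: [0, 0, 0, 0]
1 nonzero row, so rank(MT) = 1.

1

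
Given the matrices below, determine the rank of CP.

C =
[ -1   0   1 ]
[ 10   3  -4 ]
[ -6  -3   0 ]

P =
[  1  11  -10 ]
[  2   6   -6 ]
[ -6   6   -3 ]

First compute CP:
[[ -7,  -5,   7],
 [ 40, 104, -106],
 [-12, -84,  78]]
Now row reduce the product.
R2 ← R2 + (40/7)·R1: [0, 528/7, -66]
R3 ← R3 − (12/7)·R1: [0, -528/7, 66]
R3 ← R3 + R2: [0, 0, 0]
2 nonzero rows, so rank(CP) = 2.

2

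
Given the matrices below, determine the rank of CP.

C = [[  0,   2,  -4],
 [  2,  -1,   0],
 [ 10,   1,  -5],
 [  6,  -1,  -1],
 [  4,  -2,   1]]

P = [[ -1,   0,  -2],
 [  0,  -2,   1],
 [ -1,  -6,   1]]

2

First compute CP:
[[  4,  20,  -2],
 [ -2,   2,  -5],
 [ -5,  28, -24],
 [ -5,   8, -14],
 [ -5,  -2,  -9]]
Now row reduce the product.
R2 ← R2 + (1/2)·R1: [0, 12, -6]
R3 ← R3 + (5/4)·R1: [0, 53, -53/2]
R4 ← R4 + (5/4)·R1: [0, 33, -33/2]
R5 ← R5 + (5/4)·R1: [0, 23, -23/2]
R3 ← R3 − (53/12)·R2: [0, 0, 0]
R4 ← R4 − (11/4)·R2: [0, 0, 0]
R5 ← R5 − (23/12)·R2: [0, 0, 0]
2 nonzero rows, so rank(CP) = 2.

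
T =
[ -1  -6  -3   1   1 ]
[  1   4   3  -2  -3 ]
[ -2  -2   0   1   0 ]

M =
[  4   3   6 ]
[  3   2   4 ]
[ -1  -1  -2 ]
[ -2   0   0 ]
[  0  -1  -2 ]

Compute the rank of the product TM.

First compute TM:
[[-21, -13, -26],
 [ 17,  11,  22],
 [-16, -10, -20]]
Now row reduce the product.
R2 ← R2 + (17/21)·R1: [0, 10/21, 20/21]
R3 ← R3 − (16/21)·R1: [0, -2/21, -4/21]
R3 ← R3 + (1/5)·R2: [0, 0, 0]
2 nonzero rows, so rank(TM) = 2.

2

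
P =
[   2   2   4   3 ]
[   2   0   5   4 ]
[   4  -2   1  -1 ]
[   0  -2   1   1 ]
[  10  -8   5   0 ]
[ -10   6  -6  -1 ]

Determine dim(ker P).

1

Row reduce to echelon form.
R2 ← R2 − R1: [0, -2, 1, 1]
R3 ← R3 − (2)·R1: [0, -6, -7, -7]
R5 ← R5 − (5)·R1: [0, -18, -15, -15]
R6 ← R6 + (5)·R1: [0, 16, 14, 14]
R3 ← R3 − (3)·R2: [0, 0, -10, -10]
R4 ← R4 − R2: [0, 0, 0, 0]
R5 ← R5 − (9)·R2: [0, 0, -24, -24]
R6 ← R6 + (8)·R2: [0, 0, 22, 22]
R5 ← R5 − (12/5)·R3: [0, 0, 0, 0]
R6 ← R6 + (11/5)·R3: [0, 0, 0, 0]
3 nonzero rows, so rank(P) = 3.
P has 4 columns; by rank–nullity, nullity = 4 − 3 = 1.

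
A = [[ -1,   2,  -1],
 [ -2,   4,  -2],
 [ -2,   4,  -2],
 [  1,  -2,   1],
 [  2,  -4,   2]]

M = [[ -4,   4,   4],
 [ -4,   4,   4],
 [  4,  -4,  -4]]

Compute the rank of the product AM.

First compute AM:
[[ -8,   8,   8],
 [-16,  16,  16],
 [-16,  16,  16],
 [  8,  -8,  -8],
 [ 16, -16, -16]]
Now row reduce the product.
R2 ← R2 − (2)·R1: [0, 0, 0]
R3 ← R3 − (2)·R1: [0, 0, 0]
R4 ← R4 + R1: [0, 0, 0]
R5 ← R5 + (2)·R1: [0, 0, 0]
1 nonzero row, so rank(AM) = 1.

1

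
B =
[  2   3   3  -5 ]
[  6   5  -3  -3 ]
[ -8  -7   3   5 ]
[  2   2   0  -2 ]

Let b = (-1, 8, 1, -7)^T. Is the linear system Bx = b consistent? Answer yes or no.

Row reduce the augmented matrix [B | b].
R2 ← R2 − (3)·R1: [0, -4, -12, 12, 11]
R3 ← R3 + (4)·R1: [0, 5, 15, -15, -3]
R4 ← R4 − R1: [0, -1, -3, 3, -6]
R3 ← R3 + (5/4)·R2: [0, 0, 0, 0, 43/4]
R4 ← R4 − (1/4)·R2: [0, 0, 0, 0, -35/4]
R4 ← R4 + (35/43)·R3: [0, 0, 0, 0, 0]
The echelon form has 3 nonzero rows; the last pivot sits in the augmented column, so rank(B) = 2 but rank([B|b]) = 3.
Since the ranks differ, the system is inconsistent.

no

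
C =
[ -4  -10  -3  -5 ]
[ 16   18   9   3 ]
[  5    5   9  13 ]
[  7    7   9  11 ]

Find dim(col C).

3

Row reduce to echelon form.
R2 ← R2 + (4)·R1: [0, -22, -3, -17]
R3 ← R3 + (5/4)·R1: [0, -15/2, 21/4, 27/4]
R4 ← R4 + (7/4)·R1: [0, -21/2, 15/4, 9/4]
R3 ← R3 − (15/44)·R2: [0, 0, 69/11, 138/11]
R4 ← R4 − (21/44)·R2: [0, 0, 57/11, 114/11]
R4 ← R4 − (19/23)·R3: [0, 0, 0, 0]
Echelon form has 3 nonzero rows, so rank(C) = 3.
The column space has dimension equal to the rank: 3.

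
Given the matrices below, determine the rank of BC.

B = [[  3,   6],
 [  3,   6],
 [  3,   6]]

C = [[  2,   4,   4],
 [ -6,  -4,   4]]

1

First compute BC:
[[-30, -12,  36],
 [-30, -12,  36],
 [-30, -12,  36]]
Now row reduce the product.
R2 ← R2 − R1: [0, 0, 0]
R3 ← R3 − R1: [0, 0, 0]
1 nonzero row, so rank(BC) = 1.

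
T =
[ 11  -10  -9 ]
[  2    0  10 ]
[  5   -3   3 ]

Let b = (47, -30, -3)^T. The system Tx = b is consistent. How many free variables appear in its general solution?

Row reduce the augmented matrix [T | b].
R2 ← R2 − (2/11)·R1: [0, 20/11, 128/11, -424/11]
R3 ← R3 − (5/11)·R1: [0, 17/11, 78/11, -268/11]
R3 ← R3 − (17/20)·R2: [0, 0, -14/5, 42/5]
The echelon form has 3 nonzero rows, and every pivot lies in the first 3 columns, so rank(T) = rank([T|b]) = 3.
The system is consistent.
Free variables = (unknowns) − (rank) = 3 − 3 = 0.

0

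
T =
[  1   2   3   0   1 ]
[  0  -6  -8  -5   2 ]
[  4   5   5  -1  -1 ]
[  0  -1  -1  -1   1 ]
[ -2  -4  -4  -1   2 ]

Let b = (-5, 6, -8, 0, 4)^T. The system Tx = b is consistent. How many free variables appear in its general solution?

Row reduce the augmented matrix [T | b].
R3 ← R3 − (4)·R1: [0, -3, -7, -1, -5, 12]
R5 ← R5 + (2)·R1: [0, 0, 2, -1, 4, -6]
R3 ← R3 − (1/2)·R2: [0, 0, -3, 3/2, -6, 9]
R4 ← R4 − (1/6)·R2: [0, 0, 1/3, -1/6, 2/3, -1]
R4 ← R4 + (1/9)·R3: [0, 0, 0, 0, 0, 0]
R5 ← R5 + (2/3)·R3: [0, 0, 0, 0, 0, 0]
The echelon form has 3 nonzero rows, and every pivot lies in the first 5 columns, so rank(T) = rank([T|b]) = 3.
The system is consistent.
Free variables = (unknowns) − (rank) = 5 − 3 = 2.

2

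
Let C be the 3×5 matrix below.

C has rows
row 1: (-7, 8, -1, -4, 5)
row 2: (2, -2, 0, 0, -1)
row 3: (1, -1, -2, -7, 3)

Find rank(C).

Row reduce to echelon form.
R2 ← R2 + (2/7)·R1: [0, 2/7, -2/7, -8/7, 3/7]
R3 ← R3 + (1/7)·R1: [0, 1/7, -15/7, -53/7, 26/7]
R3 ← R3 − (1/2)·R2: [0, 0, -2, -7, 7/2]
Echelon form has 3 nonzero rows, so rank(C) = 3.

3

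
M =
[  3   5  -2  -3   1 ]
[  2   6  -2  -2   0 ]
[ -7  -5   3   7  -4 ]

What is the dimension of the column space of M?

Row reduce to echelon form.
R2 ← R2 − (2/3)·R1: [0, 8/3, -2/3, 0, -2/3]
R3 ← R3 + (7/3)·R1: [0, 20/3, -5/3, 0, -5/3]
R3 ← R3 − (5/2)·R2: [0, 0, 0, 0, 0]
Echelon form has 2 nonzero rows, so rank(M) = 2.
The column space has dimension equal to the rank: 2.

2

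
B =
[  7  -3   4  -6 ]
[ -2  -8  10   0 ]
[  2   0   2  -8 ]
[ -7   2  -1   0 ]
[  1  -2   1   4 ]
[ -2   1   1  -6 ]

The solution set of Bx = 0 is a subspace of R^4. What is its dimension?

1

Row reduce to echelon form.
R2 ← R2 + (2/7)·R1: [0, -62/7, 78/7, -12/7]
R3 ← R3 − (2/7)·R1: [0, 6/7, 6/7, -44/7]
R4 ← R4 + R1: [0, -1, 3, -6]
R5 ← R5 − (1/7)·R1: [0, -11/7, 3/7, 34/7]
R6 ← R6 + (2/7)·R1: [0, 1/7, 15/7, -54/7]
R3 ← R3 + (3/31)·R2: [0, 0, 60/31, -200/31]
R4 ← R4 − (7/62)·R2: [0, 0, 54/31, -180/31]
R5 ← R5 − (11/62)·R2: [0, 0, -48/31, 160/31]
R6 ← R6 + (1/62)·R2: [0, 0, 72/31, -240/31]
R4 ← R4 − (9/10)·R3: [0, 0, 0, 0]
R5 ← R5 + (4/5)·R3: [0, 0, 0, 0]
R6 ← R6 − (6/5)·R3: [0, 0, 0, 0]
3 nonzero rows, so rank(B) = 3.
B has 4 columns; by rank–nullity, nullity = 4 − 3 = 1.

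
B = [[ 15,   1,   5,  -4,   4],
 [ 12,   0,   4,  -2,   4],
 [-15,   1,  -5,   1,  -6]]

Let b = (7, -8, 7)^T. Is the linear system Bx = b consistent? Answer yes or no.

Row reduce the augmented matrix [B | b].
R2 ← R2 − (4/5)·R1: [0, -4/5, 0, 6/5, 4/5, -68/5]
R3 ← R3 + R1: [0, 2, 0, -3, -2, 14]
R3 ← R3 + (5/2)·R2: [0, 0, 0, 0, 0, -20]
The echelon form has 3 nonzero rows; the last pivot sits in the augmented column, so rank(B) = 2 but rank([B|b]) = 3.
Since the ranks differ, the system is inconsistent.

no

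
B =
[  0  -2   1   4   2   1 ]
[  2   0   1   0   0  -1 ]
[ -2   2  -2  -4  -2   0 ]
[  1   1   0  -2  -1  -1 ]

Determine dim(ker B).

Row reduce to echelon form.
Swap R1 ↔ R2
R3 ← R3 + R1: [0, 2, -1, -4, -2, -1]
R4 ← R4 − (1/2)·R1: [0, 1, -1/2, -2, -1, -1/2]
R3 ← R3 + R2: [0, 0, 0, 0, 0, 0]
R4 ← R4 + (1/2)·R2: [0, 0, 0, 0, 0, 0]
2 nonzero rows, so rank(B) = 2.
B has 6 columns; by rank–nullity, nullity = 6 − 2 = 4.

4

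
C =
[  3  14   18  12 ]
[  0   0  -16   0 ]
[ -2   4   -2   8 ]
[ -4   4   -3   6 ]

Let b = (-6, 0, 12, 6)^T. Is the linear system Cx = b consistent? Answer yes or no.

yes

Row reduce the augmented matrix [C | b].
R3 ← R3 + (2/3)·R1: [0, 40/3, 10, 16, 8]
R4 ← R4 + (4/3)·R1: [0, 68/3, 21, 22, -2]
Swap R2 ↔ R3
R4 ← R4 − (17/10)·R2: [0, 0, 4, -26/5, -78/5]
R4 ← R4 + (1/4)·R3: [0, 0, 0, -26/5, -78/5]
The echelon form has 4 nonzero rows, and every pivot lies in the first 4 columns, so rank(C) = rank([C|b]) = 4.
The system is consistent.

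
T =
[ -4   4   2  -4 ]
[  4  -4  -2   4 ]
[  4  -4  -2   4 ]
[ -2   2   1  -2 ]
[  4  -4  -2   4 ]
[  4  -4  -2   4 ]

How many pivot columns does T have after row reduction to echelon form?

1

Row reduce to echelon form.
R2 ← R2 + R1: [0, 0, 0, 0]
R3 ← R3 + R1: [0, 0, 0, 0]
R4 ← R4 − (1/2)·R1: [0, 0, 0, 0]
R5 ← R5 + R1: [0, 0, 0, 0]
R6 ← R6 + R1: [0, 0, 0, 0]
Echelon form has 1 nonzero row, so rank(T) = 1.
Each nonzero row contributes one pivot column: 1 pivot columns.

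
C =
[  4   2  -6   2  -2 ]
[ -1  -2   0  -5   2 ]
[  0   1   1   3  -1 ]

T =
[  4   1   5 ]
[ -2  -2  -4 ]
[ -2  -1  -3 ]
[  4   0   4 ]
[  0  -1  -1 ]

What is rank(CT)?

2

First compute CT:
[[ 32,   8,  40],
 [-20,   1, -19],
 [  8,  -2,   6]]
Now row reduce the product.
R2 ← R2 + (5/8)·R1: [0, 6, 6]
R3 ← R3 − (1/4)·R1: [0, -4, -4]
R3 ← R3 + (2/3)·R2: [0, 0, 0]
2 nonzero rows, so rank(CT) = 2.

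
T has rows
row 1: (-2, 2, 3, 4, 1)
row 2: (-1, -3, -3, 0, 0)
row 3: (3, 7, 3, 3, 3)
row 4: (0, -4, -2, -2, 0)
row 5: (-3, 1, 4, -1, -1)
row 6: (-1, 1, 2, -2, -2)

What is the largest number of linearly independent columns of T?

Row reduce to echelon form.
R2 ← R2 − (1/2)·R1: [0, -4, -9/2, -2, -1/2]
R3 ← R3 + (3/2)·R1: [0, 10, 15/2, 9, 9/2]
R5 ← R5 − (3/2)·R1: [0, -2, -1/2, -7, -5/2]
R6 ← R6 − (1/2)·R1: [0, 0, 1/2, -4, -5/2]
R3 ← R3 + (5/2)·R2: [0, 0, -15/4, 4, 13/4]
R4 ← R4 − R2: [0, 0, 5/2, 0, 1/2]
R5 ← R5 − (1/2)·R2: [0, 0, 7/4, -6, -9/4]
R4 ← R4 + (2/3)·R3: [0, 0, 0, 8/3, 8/3]
R5 ← R5 + (7/15)·R3: [0, 0, 0, -62/15, -11/15]
R6 ← R6 + (2/15)·R3: [0, 0, 0, -52/15, -31/15]
R5 ← R5 + (31/20)·R4: [0, 0, 0, 0, 17/5]
R6 ← R6 + (13/10)·R4: [0, 0, 0, 0, 7/5]
R6 ← R6 − (7/17)·R5: [0, 0, 0, 0, 0]
Echelon form has 5 nonzero rows, so rank(T) = 5.
The rank gives the maximum number of linearly independent columns: 5.

5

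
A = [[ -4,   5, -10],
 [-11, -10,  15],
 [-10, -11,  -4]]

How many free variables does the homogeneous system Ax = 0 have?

Row reduce to echelon form.
R2 ← R2 − (11/4)·R1: [0, -95/4, 85/2]
R3 ← R3 − (5/2)·R1: [0, -47/2, 21]
R3 ← R3 − (94/95)·R2: [0, 0, -400/19]
3 nonzero rows, so rank(A) = 3.
A has 3 columns; by rank–nullity, nullity = 3 − 3 = 0.

0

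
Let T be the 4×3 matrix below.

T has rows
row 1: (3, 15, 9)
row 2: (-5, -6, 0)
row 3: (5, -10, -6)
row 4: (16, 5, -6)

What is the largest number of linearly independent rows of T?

Row reduce to echelon form.
R2 ← R2 + (5/3)·R1: [0, 19, 15]
R3 ← R3 − (5/3)·R1: [0, -35, -21]
R4 ← R4 − (16/3)·R1: [0, -75, -54]
R3 ← R3 + (35/19)·R2: [0, 0, 126/19]
R4 ← R4 + (75/19)·R2: [0, 0, 99/19]
R4 ← R4 − (11/14)·R3: [0, 0, 0]
Echelon form has 3 nonzero rows, so rank(T) = 3.
The rank gives the maximum number of linearly independent rows: 3.

3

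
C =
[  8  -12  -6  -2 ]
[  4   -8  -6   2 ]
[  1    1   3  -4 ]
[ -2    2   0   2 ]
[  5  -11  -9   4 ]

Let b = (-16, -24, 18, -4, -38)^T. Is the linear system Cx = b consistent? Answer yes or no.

yes

Row reduce the augmented matrix [C | b].
R2 ← R2 − (1/2)·R1: [0, -2, -3, 3, -16]
R3 ← R3 − (1/8)·R1: [0, 5/2, 15/4, -15/4, 20]
R4 ← R4 + (1/4)·R1: [0, -1, -3/2, 3/2, -8]
R5 ← R5 − (5/8)·R1: [0, -7/2, -21/4, 21/4, -28]
R3 ← R3 + (5/4)·R2: [0, 0, 0, 0, 0]
R4 ← R4 − (1/2)·R2: [0, 0, 0, 0, 0]
R5 ← R5 − (7/4)·R2: [0, 0, 0, 0, 0]
The echelon form has 2 nonzero rows, and every pivot lies in the first 4 columns, so rank(C) = rank([C|b]) = 2.
The system is consistent.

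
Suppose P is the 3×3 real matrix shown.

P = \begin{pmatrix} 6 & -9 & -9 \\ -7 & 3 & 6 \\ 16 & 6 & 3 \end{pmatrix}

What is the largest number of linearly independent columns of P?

Row reduce to echelon form.
R2 ← R2 + (7/6)·R1: [0, -15/2, -9/2]
R3 ← R3 − (8/3)·R1: [0, 30, 27]
R3 ← R3 + (4)·R2: [0, 0, 9]
Echelon form has 3 nonzero rows, so rank(P) = 3.
The rank gives the maximum number of linearly independent columns: 3.

3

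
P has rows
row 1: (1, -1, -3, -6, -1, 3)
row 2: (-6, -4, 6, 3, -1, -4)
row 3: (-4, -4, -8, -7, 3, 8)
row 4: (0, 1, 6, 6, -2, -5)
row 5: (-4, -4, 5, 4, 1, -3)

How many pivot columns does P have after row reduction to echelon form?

Row reduce to echelon form.
R2 ← R2 + (6)·R1: [0, -10, -12, -33, -7, 14]
R3 ← R3 + (4)·R1: [0, -8, -20, -31, -1, 20]
R5 ← R5 + (4)·R1: [0, -8, -7, -20, -3, 9]
R3 ← R3 − (4/5)·R2: [0, 0, -52/5, -23/5, 23/5, 44/5]
R4 ← R4 + (1/10)·R2: [0, 0, 24/5, 27/10, -27/10, -18/5]
R5 ← R5 − (4/5)·R2: [0, 0, 13/5, 32/5, 13/5, -11/5]
R4 ← R4 + (6/13)·R3: [0, 0, 0, 15/26, -15/26, 6/13]
R5 ← R5 + (1/4)·R3: [0, 0, 0, 21/4, 15/4, 0]
R5 ← R5 − (91/10)·R4: [0, 0, 0, 0, 9, -21/5]
Echelon form has 5 nonzero rows, so rank(P) = 5.
Each nonzero row contributes one pivot column: 5 pivot columns.

5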